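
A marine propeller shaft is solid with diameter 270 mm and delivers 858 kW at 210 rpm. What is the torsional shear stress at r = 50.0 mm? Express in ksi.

ω = 2π·210/60 = 21.99 rad/s, so T = P/ω = 858×10³ / 21.99 = 39020 N·m.
J = πd⁴/32 = π(0.270)⁴/32 = 5.217×10^-4 m⁴.
Shear stress varies linearly with radius: τ = T·r/J = 39020 × 0.0500 / 5.217×10^-4 = 3.739×10^6 Pa.

0.542 ksi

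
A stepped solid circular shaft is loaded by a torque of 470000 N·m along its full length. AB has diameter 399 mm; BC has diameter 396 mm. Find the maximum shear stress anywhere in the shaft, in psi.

5590 psi

Under the same torque, τ_max = 16T/(πd³) is largest where d is smallest — segment BC (d = 396 mm).
τ_max = 16·470000/(π·(0.396)³) = 3.855×10^7 Pa.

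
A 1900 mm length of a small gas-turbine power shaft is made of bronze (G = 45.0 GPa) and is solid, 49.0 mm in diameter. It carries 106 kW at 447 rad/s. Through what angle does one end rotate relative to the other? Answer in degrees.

1.01°

ω = 447 rad/s, so T = P/ω = 106×10³ / 447.0 = 237.1 N·m.
J = πd⁴/32 = π(0.0490)⁴/32 = 5.660×10^-7 m⁴.
θ = T·L/(G·J) = 237.1 × 1.90 / (45.0×10⁹ × 5.660×10^-7) = 0.01769 rad.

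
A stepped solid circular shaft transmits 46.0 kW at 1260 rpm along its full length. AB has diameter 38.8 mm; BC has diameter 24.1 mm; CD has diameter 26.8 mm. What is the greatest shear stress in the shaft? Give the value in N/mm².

127 N/mm²

ω = 2π·1260/60 = 131.9 rad/s, so T = P/ω = 46.0×10³ / 131.9 = 348.6 N·m.
Under the same torque, τ_max = 16T/(πd³) is largest where d is smallest — segment BC (d = 24.1 mm).
τ_max = 16·348.6/(π·(0.0241)³) = 1.268×10^8 Pa.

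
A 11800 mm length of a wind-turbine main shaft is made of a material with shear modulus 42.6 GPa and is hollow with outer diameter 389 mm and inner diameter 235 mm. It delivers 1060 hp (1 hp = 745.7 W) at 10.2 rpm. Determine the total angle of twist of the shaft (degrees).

6.03°

ω = 2π·10.2/60 = 1.068 rad/s, so T = P/ω = 1060×745.7 / 1.068 = 740000 N·m.
J = π(d_o⁴ − d_i⁴)/32 = π(0.389⁴ − 0.235⁴)/32 = 1.949×10^-3 m⁴.
θ = T·L/(G·J) = 740000 × 11.8 / (42.6×10⁹ × 1.949×10^-3) = 0.1052 rad.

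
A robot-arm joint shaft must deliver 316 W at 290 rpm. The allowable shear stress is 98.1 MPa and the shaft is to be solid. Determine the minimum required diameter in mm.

ω = 2π·290/60 = 30.37 rad/s, so T = P/ω = 316 / 30.37 = 10.41 N·m.
For a solid shaft τ_max = 16T/(πd³), so d = (16T/(π τ_allow))^(1/3) = (16·10.41/(π·9.81×10^7))^(1/3) = 0.008144 m.

8.14 mm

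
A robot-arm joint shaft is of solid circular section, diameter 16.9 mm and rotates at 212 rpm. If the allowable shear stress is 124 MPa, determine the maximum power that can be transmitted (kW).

2.61 kW

J = πd⁴/32 = π(0.0169)⁴/32 = 8.008×10^-9 m⁴.
T_max = τ_allow·J/r = 1.24×10^8 × 8.008×10^-9 / 0.00845 = 117.5 N·m.
ω = 2π·212/60 = 22.20 rad/s, so P_max = T_max·ω = 2609 W.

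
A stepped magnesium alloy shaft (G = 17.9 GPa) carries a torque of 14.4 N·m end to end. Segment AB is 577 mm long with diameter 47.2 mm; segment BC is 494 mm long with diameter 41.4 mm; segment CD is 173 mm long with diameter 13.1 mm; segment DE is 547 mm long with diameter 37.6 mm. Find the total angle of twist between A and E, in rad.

0.0527 rad

J_AB = π(0.0472)⁴/32 = 4.87×10^-7 m⁴; J_BC = π(0.0414)⁴/32 = 2.88×10^-7 m⁴; J_CD = π(0.0131)⁴/32 = 2.89×10^-9 m⁴; J_DE = π(0.0376)⁴/32 = 1.96×10^-7 m⁴.
θ = (T/G)·Σ L_i/J_i = (14.40/17.9×10⁹)·(0.577/4.87×10^-7 + 0.494/2.88×10^-7 + 0.173/2.89×10^-9 + 0.547/1.96×10^-7) = 0.05271 rad.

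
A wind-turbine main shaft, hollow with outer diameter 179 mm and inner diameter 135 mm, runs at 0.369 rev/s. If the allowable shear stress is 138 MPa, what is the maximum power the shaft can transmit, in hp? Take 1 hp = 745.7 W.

327 hp

J = π(d_o⁴ − d_i⁴)/32 = π(0.179⁴ − 0.135⁴)/32 = 6.818×10^-5 m⁴.
T_max = τ_allow·J/r = 1.38×10^8 × 6.818×10^-5 / 0.0895 = 105100 N·m.
ω = 2π·0.369 = 2.318 rad/s, so P_max = T_max·ω = 2.437×10^5 W.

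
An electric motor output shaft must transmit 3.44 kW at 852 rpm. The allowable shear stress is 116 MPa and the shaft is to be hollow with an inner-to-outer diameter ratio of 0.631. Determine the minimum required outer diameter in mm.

12.6 mm

ω = 2π·852/60 = 89.22 rad/s, so T = P/ω = 3.44×10³ / 89.22 = 38.56 N·m.
For a hollow shaft with d_i/d_o = 0.631: τ_max = 16T/(π d_o³ (1−k⁴)), so d_o = [16T/(π τ_allow (1−k⁴))]^(1/3) = [16·38.56/(π·1.16×10^8·0.8415)]^(1/3) = 0.01262 m.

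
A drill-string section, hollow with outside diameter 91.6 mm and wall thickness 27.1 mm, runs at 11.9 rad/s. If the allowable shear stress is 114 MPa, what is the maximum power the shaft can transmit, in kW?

J = π(d_o⁴ − d_i⁴)/32 = π(0.0916⁴ − 0.0374⁴)/32 = 6.720×10^-6 m⁴.
T_max = τ_allow·J/r = 1.14×10^8 × 6.720×10^-6 / 0.0458 = 16730 N·m.
ω = 11.9 rad/s, so P_max = T_max·ω = 1.990×10^5 W.

199 kW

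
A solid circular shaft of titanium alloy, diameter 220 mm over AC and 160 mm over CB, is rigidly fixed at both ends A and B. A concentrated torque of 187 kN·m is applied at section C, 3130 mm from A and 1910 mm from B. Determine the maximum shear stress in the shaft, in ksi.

10.6 ksi

Compatibility: T_A·a/J_AC = T_B·b/J_CB with T_A + T_B = T₀.
J_AC = 2.30×10^-4 m⁴, J_CB = 6.43×10^-5 m⁴, so T_A = T₀·(J_AC/a)/((J_AC/a)+(J_CB/b)) = 128200 N·m, T_B = 58780 N·m.
τ in each portion: τ_AC = 6.13×10^7 Pa, τ_CB = 7.31×10^7 Pa; maximum is in CB.
τ_max = T_CB·r/J = 58780·0.0800/6.43×10^-5 = 7.309×10^7 Pa.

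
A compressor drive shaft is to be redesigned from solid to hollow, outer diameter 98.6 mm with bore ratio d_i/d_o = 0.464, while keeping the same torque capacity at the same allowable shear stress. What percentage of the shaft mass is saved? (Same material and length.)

19.0 %

Equal τ_max and T ⇒ the solid shaft needs d_s³ = d_o³(1−k⁴), so d_s = 98.6·(1−0.464⁴)^(1/3) = 97.05 mm.
Area ratio A_h/A_s = d_o²(1−k²)/d_s² = (1−k²)/(1−k⁴)^(2/3) = 0.8099.
Mass saving = 1 − 0.8099 = 19.0 %.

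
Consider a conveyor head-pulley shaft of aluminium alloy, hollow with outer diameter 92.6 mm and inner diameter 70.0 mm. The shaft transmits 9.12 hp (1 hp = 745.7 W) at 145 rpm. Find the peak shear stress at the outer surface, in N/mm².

ω = 2π·145/60 = 15.18 rad/s, so T = P/ω = 9.12×745.7 / 15.18 = 447.9 N·m.
J = π(d_o⁴ − d_i⁴)/32 = π(0.0926⁴ − 0.0700⁴)/32 = 4.861×10^-6 m⁴.
τ_max = T·r/J = 447.9 × 0.0463 / 4.861×10^-6 = 4.266×10^6 Pa.

4.27 N/mm²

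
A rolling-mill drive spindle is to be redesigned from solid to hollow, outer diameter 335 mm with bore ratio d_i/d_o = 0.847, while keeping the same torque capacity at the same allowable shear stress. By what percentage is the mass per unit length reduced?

54.2 %

Equal τ_max and T ⇒ the solid shaft needs d_s³ = d_o³(1−k⁴), so d_s = 335·(1−0.847⁴)^(1/3) = 263.3 mm.
Area ratio A_h/A_s = d_o²(1−k²)/d_s² = (1−k²)/(1−k⁴)^(2/3) = 0.4576.
Mass saving = 1 − 0.4576 = 54.2 %.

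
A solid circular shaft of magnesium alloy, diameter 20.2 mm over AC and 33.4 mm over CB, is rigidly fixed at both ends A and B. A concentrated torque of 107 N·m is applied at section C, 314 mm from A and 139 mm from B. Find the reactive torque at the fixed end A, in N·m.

Compatibility: T_A·a/J_AC = T_B·b/J_CB with T_A + T_B = T₀.
J_AC = 1.63×10^-8 m⁴, J_CB = 1.22×10^-7 m⁴, so T_A = T₀·(J_AC/a)/((J_AC/a)+(J_CB/b)) = 5.983 N·m, T_B = 101.0 N·m.

5.98 N·m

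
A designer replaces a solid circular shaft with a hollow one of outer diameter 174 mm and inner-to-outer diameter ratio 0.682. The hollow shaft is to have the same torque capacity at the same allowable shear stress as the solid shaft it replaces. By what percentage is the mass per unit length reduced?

37.1 %

Equal τ_max and T ⇒ the solid shaft needs d_s³ = d_o³(1−k⁴), so d_s = 174·(1−0.682⁴)^(1/3) = 160.4 mm.
Area ratio A_h/A_s = d_o²(1−k²)/d_s² = (1−k²)/(1−k⁴)^(2/3) = 0.6293.
Mass saving = 1 − 0.6293 = 37.1 %.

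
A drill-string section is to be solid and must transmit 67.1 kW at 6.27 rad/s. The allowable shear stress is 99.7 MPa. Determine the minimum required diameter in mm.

81.8 mm

ω = 6.27 rad/s, so T = P/ω = 67.1×10³ / 6.270 = 10700 N·m.
For a solid shaft τ_max = 16T/(πd³), so d = (16T/(π τ_allow))^(1/3) = (16·10700/(π·9.97×10^7))^(1/3) = 0.08177 m.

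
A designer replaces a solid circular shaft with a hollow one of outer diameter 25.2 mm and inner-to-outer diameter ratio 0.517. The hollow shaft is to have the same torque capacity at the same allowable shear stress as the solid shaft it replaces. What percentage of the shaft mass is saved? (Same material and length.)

Equal τ_max and T ⇒ the solid shaft needs d_s³ = d_o³(1−k⁴), so d_s = 25.2·(1−0.517⁴)^(1/3) = 24.58 mm.
Area ratio A_h/A_s = d_o²(1−k²)/d_s² = (1−k²)/(1−k⁴)^(2/3) = 0.7698.
Mass saving = 1 − 0.7698 = 23.0 %.

23.0 %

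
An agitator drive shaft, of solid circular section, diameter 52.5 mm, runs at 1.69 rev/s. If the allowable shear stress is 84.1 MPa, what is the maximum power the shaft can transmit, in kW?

25.4 kW

J = πd⁴/32 = π(0.0525)⁴/32 = 7.458×10^-7 m⁴.
T_max = τ_allow·J/r = 8.41×10^7 × 7.458×10^-7 / 0.0262 = 2389 N·m.
ω = 2π·1.69 = 10.62 rad/s, so P_max = T_max·ω = 2.537×10^4 W.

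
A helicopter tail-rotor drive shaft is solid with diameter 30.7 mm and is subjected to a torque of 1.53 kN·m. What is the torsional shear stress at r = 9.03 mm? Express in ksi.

23.0 ksi

J = πd⁴/32 = π(0.0307)⁴/32 = 8.721×10^-8 m⁴.
Shear stress varies linearly with radius: τ = T·r/J = 1530 × 0.00903 / 8.721×10^-8 = 1.584×10^8 Pa.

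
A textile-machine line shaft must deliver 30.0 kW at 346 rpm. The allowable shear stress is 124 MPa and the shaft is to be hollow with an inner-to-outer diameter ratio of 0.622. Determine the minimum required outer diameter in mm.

ω = 2π·346/60 = 36.23 rad/s, so T = P/ω = 30.0×10³ / 36.23 = 828.0 N·m.
For a hollow shaft with d_i/d_o = 0.622: τ_max = 16T/(π d_o³ (1−k⁴)), so d_o = [16T/(π τ_allow (1−k⁴))]^(1/3) = [16·828.0/(π·1.24×10^8·0.8503)]^(1/3) = 0.03420 m.

34.2 mm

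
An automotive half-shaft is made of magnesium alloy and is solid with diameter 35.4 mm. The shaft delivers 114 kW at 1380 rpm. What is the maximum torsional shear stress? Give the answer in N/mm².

90.6 N/mm²

ω = 2π·1380/60 = 144.5 rad/s, so T = P/ω = 114×10³ / 144.5 = 788.9 N·m.
J = πd⁴/32 = π(0.0354)⁴/32 = 1.542×10^-7 m⁴.
τ_max = T·r/J = 788.9 × 0.0177 / 1.542×10^-7 = 9.056×10^7 Pa.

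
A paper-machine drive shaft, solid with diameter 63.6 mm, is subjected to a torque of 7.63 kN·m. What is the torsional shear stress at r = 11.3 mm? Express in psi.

7780 psi

J = πd⁴/32 = π(0.0636)⁴/32 = 1.606×10^-6 m⁴.
Shear stress varies linearly with radius: τ = T·r/J = 7630 × 0.0113 / 1.606×10^-6 = 5.368×10^7 Pa.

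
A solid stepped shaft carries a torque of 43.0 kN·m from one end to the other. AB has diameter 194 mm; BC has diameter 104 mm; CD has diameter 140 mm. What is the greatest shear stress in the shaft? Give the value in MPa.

195 MPa

Under the same torque, τ_max = 16T/(πd³) is largest where d is smallest — segment BC (d = 104 mm).
τ_max = 16·43000/(π·(0.104)³) = 1.947×10^8 Pa.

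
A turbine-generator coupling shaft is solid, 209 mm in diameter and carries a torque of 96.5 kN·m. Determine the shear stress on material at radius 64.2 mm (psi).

4800 psi

J = πd⁴/32 = π(0.209)⁴/32 = 1.873×10^-4 m⁴.
Shear stress varies linearly with radius: τ = T·r/J = 96500 × 0.0642 / 1.873×10^-4 = 3.307×10^7 Pa.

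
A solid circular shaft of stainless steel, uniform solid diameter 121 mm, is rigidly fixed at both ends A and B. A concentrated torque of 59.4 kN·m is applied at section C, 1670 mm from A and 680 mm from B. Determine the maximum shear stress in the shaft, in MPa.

With uniform GJ and both ends fixed, compatibility θ_AC = θ_CB gives T_A·a = T_B·b, together with T_A + T_B = T₀.
T_A = T₀·b/(a+b) = 59400·680/2350 = 17190 N·m; T_B = 42210 N·m.
τ in each portion: τ_AC = 4.94×10^7 Pa, τ_CB = 1.21×10^8 Pa; maximum is in CB.
τ_max = T_CB·r/J = 42210·0.0605/2.10×10^-5 = 1.214×10^8 Pa.

121 MPa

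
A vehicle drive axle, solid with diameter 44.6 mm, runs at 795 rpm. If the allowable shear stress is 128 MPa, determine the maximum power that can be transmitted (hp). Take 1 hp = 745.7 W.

249 hp

J = πd⁴/32 = π(0.0446)⁴/32 = 3.885×10^-7 m⁴.
T_max = τ_allow·J/r = 1.28×10^8 × 3.885×10^-7 / 0.0223 = 2230 N·m.
ω = 2π·795/60 = 83.25 rad/s, so P_max = T_max·ω = 1.856×10^5 W.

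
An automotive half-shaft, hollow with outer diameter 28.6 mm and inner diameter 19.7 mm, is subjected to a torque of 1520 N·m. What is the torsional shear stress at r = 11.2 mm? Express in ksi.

J = π(d_o⁴ − d_i⁴)/32 = π(0.0286⁴ − 0.0197⁴)/32 = 5.090×10^-8 m⁴.
Shear stress varies linearly with radius: τ = T·r/J = 1520 × 0.0112 / 5.090×10^-8 = 3.345×10^8 Pa.

48.5 ksi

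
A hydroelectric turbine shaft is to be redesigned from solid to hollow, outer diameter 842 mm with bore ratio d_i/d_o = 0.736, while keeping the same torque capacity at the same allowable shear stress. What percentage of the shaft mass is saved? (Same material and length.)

Equal τ_max and T ⇒ the solid shaft needs d_s³ = d_o³(1−k⁴), so d_s = 842·(1−0.736⁴)^(1/3) = 749.9 mm.
Area ratio A_h/A_s = d_o²(1−k²)/d_s² = (1−k²)/(1−k⁴)^(2/3) = 0.5777.
Mass saving = 1 − 0.5777 = 42.2 %.

42.2 %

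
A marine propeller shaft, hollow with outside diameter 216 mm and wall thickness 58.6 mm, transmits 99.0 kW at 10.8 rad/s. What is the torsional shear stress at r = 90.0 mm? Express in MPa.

ω = 10.8 rad/s, so T = P/ω = 99.0×10³ / 10.80 = 9167 N·m.
J = π(d_o⁴ − d_i⁴)/32 = π(0.216⁴ − 0.0988⁴)/32 = 2.044×10^-4 m⁴.
Shear stress varies linearly with radius: τ = T·r/J = 9167 × 0.0900 / 2.044×10^-4 = 4.037×10^6 Pa.

4.04 MPa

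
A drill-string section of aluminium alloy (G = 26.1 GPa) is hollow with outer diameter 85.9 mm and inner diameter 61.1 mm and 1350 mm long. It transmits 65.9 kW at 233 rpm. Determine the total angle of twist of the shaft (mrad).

ω = 2π·233/60 = 24.40 rad/s, so T = P/ω = 65.9×10³ / 24.40 = 2701 N·m.
J = π(d_o⁴ − d_i⁴)/32 = π(0.0859⁴ − 0.0611⁴)/32 = 3.977×10^-6 m⁴.
θ = T·L/(G·J) = 2701 × 1.35 / (26.1×10⁹ × 3.977×10^-6) = 0.03513 rad.

35.1 mrad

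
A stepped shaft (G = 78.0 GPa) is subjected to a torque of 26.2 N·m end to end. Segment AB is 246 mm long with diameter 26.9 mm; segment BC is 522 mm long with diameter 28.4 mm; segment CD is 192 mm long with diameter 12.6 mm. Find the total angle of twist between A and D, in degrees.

J_AB = π(0.0269)⁴/32 = 5.14×10^-8 m⁴; J_BC = π(0.0284)⁴/32 = 6.39×10^-8 m⁴; J_CD = π(0.0126)⁴/32 = 2.47×10^-9 m⁴.
θ = (T/G)·Σ L_i/J_i = (26.20/78.0×10⁹)·(0.246/5.14×10^-8 + 0.522/6.39×10^-8 + 0.192/2.47×10^-9) = 0.03042 rad.

1.74°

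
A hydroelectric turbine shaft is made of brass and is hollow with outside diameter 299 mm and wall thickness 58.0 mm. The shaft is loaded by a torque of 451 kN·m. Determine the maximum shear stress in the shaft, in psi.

J = π(d_o⁴ − d_i⁴)/32 = π(0.299⁴ − 0.183⁴)/32 = 6.746×10^-4 m⁴.
τ_max = T·r/J = 451000 × 0.149 / 6.746×10^-4 = 9.995×10^7 Pa.

14500 psi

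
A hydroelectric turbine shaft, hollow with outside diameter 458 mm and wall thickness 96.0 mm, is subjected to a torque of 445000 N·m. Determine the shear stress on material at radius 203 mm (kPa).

J = π(d_o⁴ − d_i⁴)/32 = π(0.458⁴ − 0.266⁴)/32 = 3.828×10^-3 m⁴.
Shear stress varies linearly with radius: τ = T·r/J = 445000 × 0.203 / 3.828×10^-3 = 2.360×10^7 Pa.

23600 kPa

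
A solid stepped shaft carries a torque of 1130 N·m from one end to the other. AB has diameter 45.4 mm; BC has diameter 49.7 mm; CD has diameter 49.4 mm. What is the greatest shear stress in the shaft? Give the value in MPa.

61.5 MPa

Under the same torque, τ_max = 16T/(πd³) is largest where d is smallest — segment AB (d = 45.4 mm).
τ_max = 16·1130/(π·(0.0454)³) = 6.150×10^7 Pa.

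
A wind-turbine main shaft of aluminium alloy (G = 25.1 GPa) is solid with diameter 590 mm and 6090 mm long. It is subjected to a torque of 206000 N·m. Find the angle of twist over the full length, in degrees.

J = πd⁴/32 = π(0.590)⁴/32 = 0.01190 m⁴.
θ = T·L/(G·J) = 206000 × 6.09 / (25.1×10⁹ × 0.01190) = 4.201×10^-3 rad.

0.241°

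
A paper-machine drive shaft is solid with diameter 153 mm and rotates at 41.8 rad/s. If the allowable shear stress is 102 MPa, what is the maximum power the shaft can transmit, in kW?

J = πd⁴/32 = π(0.153)⁴/32 = 5.380×10^-5 m⁴.
T_max = τ_allow·J/r = 1.02×10^8 × 5.380×10^-5 / 0.0765 = 71730 N·m.
ω = 41.8 rad/s, so P_max = T_max·ω = 2.998×10^6 W.

3000 kW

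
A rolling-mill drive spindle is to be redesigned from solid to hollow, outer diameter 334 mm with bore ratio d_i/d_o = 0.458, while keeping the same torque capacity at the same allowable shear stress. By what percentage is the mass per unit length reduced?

18.6 %

Equal τ_max and T ⇒ the solid shaft needs d_s³ = d_o³(1−k⁴), so d_s = 334·(1−0.458⁴)^(1/3) = 329.0 mm.
Area ratio A_h/A_s = d_o²(1−k²)/d_s² = (1−k²)/(1−k⁴)^(2/3) = 0.8143.
Mass saving = 1 − 0.8143 = 18.6 %.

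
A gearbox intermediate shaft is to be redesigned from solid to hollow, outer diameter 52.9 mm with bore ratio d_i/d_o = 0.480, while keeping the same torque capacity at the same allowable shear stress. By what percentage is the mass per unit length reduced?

20.2 %

Equal τ_max and T ⇒ the solid shaft needs d_s³ = d_o³(1−k⁴), so d_s = 52.9·(1−0.480⁴)^(1/3) = 51.95 mm.
Area ratio A_h/A_s = d_o²(1−k²)/d_s² = (1−k²)/(1−k⁴)^(2/3) = 0.7981.
Mass saving = 1 − 0.7981 = 20.2 %.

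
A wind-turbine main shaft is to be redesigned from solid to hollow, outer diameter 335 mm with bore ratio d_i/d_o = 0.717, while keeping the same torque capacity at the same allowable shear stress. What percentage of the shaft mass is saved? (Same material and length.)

40.4 %

Equal τ_max and T ⇒ the solid shaft needs d_s³ = d_o³(1−k⁴), so d_s = 335·(1−0.717⁴)^(1/3) = 302.4 mm.
Area ratio A_h/A_s = d_o²(1−k²)/d_s² = (1−k²)/(1−k⁴)^(2/3) = 0.5962.
Mass saving = 1 − 0.5962 = 40.4 %.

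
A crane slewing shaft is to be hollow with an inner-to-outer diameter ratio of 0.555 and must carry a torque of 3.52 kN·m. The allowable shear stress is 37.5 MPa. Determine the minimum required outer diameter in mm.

For a hollow shaft with d_i/d_o = 0.555: τ_max = 16T/(π d_o³ (1−k⁴)), so d_o = [16T/(π τ_allow (1−k⁴))]^(1/3) = [16·3520/(π·3.75×10^7·0.9051)]^(1/3) = 0.08083 m.

80.8 mm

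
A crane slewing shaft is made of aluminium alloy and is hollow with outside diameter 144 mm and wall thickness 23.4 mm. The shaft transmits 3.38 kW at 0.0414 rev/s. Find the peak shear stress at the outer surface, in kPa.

ω = 2π·0.0414 = 0.2601 rad/s, so T = P/ω = 3.38×10³ / 0.2601 = 12990 N·m.
J = π(d_o⁴ − d_i⁴)/32 = π(0.144⁴ − 0.0972⁴)/32 = 3.345×10^-5 m⁴.
τ_max = T·r/J = 12990 × 0.0720 / 3.345×10^-5 = 2.797×10^7 Pa.

28000 kPa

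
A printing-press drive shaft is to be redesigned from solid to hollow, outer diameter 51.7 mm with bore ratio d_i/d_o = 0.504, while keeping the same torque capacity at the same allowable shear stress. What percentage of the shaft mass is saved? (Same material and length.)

22.0 %

Equal τ_max and T ⇒ the solid shaft needs d_s³ = d_o³(1−k⁴), so d_s = 51.7·(1−0.504⁴)^(1/3) = 50.56 mm.
Area ratio A_h/A_s = d_o²(1−k²)/d_s² = (1−k²)/(1−k⁴)^(2/3) = 0.7799.
Mass saving = 1 − 0.7799 = 22.0 %.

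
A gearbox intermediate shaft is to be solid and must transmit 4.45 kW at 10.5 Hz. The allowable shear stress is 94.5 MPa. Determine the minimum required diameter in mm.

15.4 mm

ω = 2π·10.5 = 65.97 rad/s, so T = P/ω = 4.45×10³ / 65.97 = 67.45 N·m.
For a solid shaft τ_max = 16T/(πd³), so d = (16T/(π τ_allow))^(1/3) = (16·67.45/(π·9.45×10^7))^(1/3) = 0.01538 m.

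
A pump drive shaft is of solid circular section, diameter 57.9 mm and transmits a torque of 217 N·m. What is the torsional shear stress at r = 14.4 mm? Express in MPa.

2.83 MPa

J = πd⁴/32 = π(0.0579)⁴/32 = 1.103×10^-6 m⁴.
Shear stress varies linearly with radius: τ = T·r/J = 217.0 × 0.0144 / 1.103×10^-6 = 2.832×10^6 Pa.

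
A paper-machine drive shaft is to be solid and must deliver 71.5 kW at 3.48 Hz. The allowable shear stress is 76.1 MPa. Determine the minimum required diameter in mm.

60.3 mm

ω = 2π·3.48 = 21.87 rad/s, so T = P/ω = 71.5×10³ / 21.87 = 3270 N·m.
For a solid shaft τ_max = 16T/(πd³), so d = (16T/(π τ_allow))^(1/3) = (16·3270/(π·7.61×10^7))^(1/3) = 0.06026 m.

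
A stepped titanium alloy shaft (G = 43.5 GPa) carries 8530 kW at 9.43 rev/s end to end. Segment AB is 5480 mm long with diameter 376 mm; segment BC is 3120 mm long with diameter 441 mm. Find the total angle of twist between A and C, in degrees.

0.689°

ω = 2π·9.43 = 59.25 rad/s, so T = P/ω = 8530×10³ / 59.25 = 144000 N·m.
J_AB = π(0.376)⁴/32 = 1.96×10^-3 m⁴; J_BC = π(0.441)⁴/32 = 3.71×10^-3 m⁴.
θ = (T/G)·Σ L_i/J_i = (144000/43.5×10⁹)·(5.48/1.96×10^-3 + 3.12/3.71×10^-3) = 0.01202 rad.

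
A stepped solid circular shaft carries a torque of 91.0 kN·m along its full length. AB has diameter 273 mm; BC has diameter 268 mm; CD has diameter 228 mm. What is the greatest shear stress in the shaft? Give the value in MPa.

Under the same torque, τ_max = 16T/(πd³) is largest where d is smallest — segment CD (d = 228 mm).
τ_max = 16·91000/(π·(0.228)³) = 3.910×10^7 Pa.

39.1 MPa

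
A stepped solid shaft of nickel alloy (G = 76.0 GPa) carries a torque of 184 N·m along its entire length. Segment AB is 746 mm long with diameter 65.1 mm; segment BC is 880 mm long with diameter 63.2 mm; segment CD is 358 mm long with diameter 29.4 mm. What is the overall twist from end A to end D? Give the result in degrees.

0.814°

J_AB = π(0.0651)⁴/32 = 1.76×10^-6 m⁴; J_BC = π(0.0632)⁴/32 = 1.57×10^-6 m⁴; J_CD = π(0.0294)⁴/32 = 7.33×10^-8 m⁴.
θ = (T/G)·Σ L_i/J_i = (184.0/76.0×10⁹)·(0.746/1.76×10^-6 + 0.880/1.57×10^-6 + 0.358/7.33×10^-8) = 0.01420 rad.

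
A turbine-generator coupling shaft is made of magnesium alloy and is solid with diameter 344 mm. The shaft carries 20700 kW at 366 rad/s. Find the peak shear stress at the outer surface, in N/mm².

ω = 366 rad/s, so T = P/ω = 20700×10³ / 366.0 = 56560 N·m.
J = πd⁴/32 = π(0.344)⁴/32 = 1.375×10^-3 m⁴.
τ_max = T·r/J = 56560 × 0.172 / 1.375×10^-3 = 7.076×10^6 Pa.

7.08 N/mm²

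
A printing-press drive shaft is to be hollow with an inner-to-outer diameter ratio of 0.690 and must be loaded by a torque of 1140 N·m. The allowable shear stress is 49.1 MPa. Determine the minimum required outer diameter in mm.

53.5 mm

For a hollow shaft with d_i/d_o = 0.690: τ_max = 16T/(π d_o³ (1−k⁴)), so d_o = [16T/(π τ_allow (1−k⁴))]^(1/3) = [16·1140/(π·4.91×10^7·0.7733)]^(1/3) = 0.05347 m.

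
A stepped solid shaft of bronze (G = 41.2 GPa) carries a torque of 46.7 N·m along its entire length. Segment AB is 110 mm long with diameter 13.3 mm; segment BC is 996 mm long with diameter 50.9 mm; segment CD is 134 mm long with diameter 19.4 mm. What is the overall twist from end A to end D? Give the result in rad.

0.0532 rad

J_AB = π(0.0133)⁴/32 = 3.07×10^-9 m⁴; J_BC = π(0.0509)⁴/32 = 6.59×10^-7 m⁴; J_CD = π(0.0194)⁴/32 = 1.39×10^-8 m⁴.
θ = (T/G)·Σ L_i/J_i = (46.70/41.2×10⁹)·(0.110/3.07×10^-9 + 0.996/6.59×10^-7 + 0.134/1.39×10^-8) = 0.05322 rad.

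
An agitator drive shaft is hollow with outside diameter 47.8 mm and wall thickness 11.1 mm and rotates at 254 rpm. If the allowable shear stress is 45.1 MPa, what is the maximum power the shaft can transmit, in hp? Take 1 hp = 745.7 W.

J = π(d_o⁴ − d_i⁴)/32 = π(0.0478⁴ − 0.0256⁴)/32 = 4.704×10^-7 m⁴.
T_max = τ_allow·J/r = 4.51×10^7 × 4.704×10^-7 / 0.0239 = 887.6 N·m.
ω = 2π·254/60 = 26.60 rad/s, so P_max = T_max·ω = 2.361×10^4 W.

31.7 hp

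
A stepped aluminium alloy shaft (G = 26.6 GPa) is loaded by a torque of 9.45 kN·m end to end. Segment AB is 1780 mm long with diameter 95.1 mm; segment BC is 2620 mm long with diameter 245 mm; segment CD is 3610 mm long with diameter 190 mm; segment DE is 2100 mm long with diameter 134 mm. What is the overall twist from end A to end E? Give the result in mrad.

J_AB = π(0.0951)⁴/32 = 8.03×10^-6 m⁴; J_BC = π(0.245)⁴/32 = 3.54×10^-4 m⁴; J_CD = π(0.190)⁴/32 = 1.28×10^-4 m⁴; J_DE = π(0.134)⁴/32 = 3.17×10^-5 m⁴.
θ = (T/G)·Σ L_i/J_i = (9450/26.6×10⁹)·(1.78/8.03×10^-6 + 2.62/3.54×10^-4 + 3.61/1.28×10^-4 + 2.10/3.17×10^-5) = 0.1150 rad.

115 mrad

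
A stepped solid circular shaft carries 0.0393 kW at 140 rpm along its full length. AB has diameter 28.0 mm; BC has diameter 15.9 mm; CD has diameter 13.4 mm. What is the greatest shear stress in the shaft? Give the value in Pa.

5.67e6 Pa

ω = 2π·140/60 = 14.66 rad/s, so T = P/ω = 0.0393×10³ / 14.66 = 2.681 N·m.
Under the same torque, τ_max = 16T/(πd³) is largest where d is smallest — segment CD (d = 13.4 mm).
τ_max = 16·2.681/(π·(0.0134)³) = 5.674×10^6 Pa.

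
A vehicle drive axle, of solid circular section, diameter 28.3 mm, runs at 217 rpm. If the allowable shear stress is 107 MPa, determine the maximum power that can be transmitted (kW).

J = πd⁴/32 = π(0.0283)⁴/32 = 6.297×10^-8 m⁴.
T_max = τ_allow·J/r = 1.07×10^8 × 6.297×10^-8 / 0.0142 = 476.2 N·m.
ω = 2π·217/60 = 22.72 rad/s, so P_max = T_max·ω = 1.082×10^4 W.

10.8 kW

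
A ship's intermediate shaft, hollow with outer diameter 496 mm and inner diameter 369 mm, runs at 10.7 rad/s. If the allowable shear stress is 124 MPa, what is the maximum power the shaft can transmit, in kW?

22100 kW

J = π(d_o⁴ − d_i⁴)/32 = π(0.496⁴ − 0.369⁴)/32 = 4.122×10^-3 m⁴.
T_max = τ_allow·J/r = 1.24×10^8 × 4.122×10^-3 / 0.248 = 2.061e6 N·m.
ω = 10.7 rad/s, so P_max = T_max·ω = 2.205×10^7 W.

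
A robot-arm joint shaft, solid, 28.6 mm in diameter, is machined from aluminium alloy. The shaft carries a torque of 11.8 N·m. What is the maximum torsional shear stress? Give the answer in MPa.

J = πd⁴/32 = π(0.0286)⁴/32 = 6.568×10^-8 m⁴.
τ_max = T·r/J = 11.80 × 0.0143 / 6.568×10^-8 = 2.569×10^6 Pa.

2.57 MPa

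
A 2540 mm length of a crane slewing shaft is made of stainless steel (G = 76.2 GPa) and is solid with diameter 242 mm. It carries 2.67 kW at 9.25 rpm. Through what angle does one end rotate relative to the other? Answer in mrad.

ω = 2π·9.25/60 = 0.9687 rad/s, so T = P/ω = 2.67×10³ / 0.9687 = 2756 N·m.
J = πd⁴/32 = π(0.242)⁴/32 = 3.367×10^-4 m⁴.
θ = T·L/(G·J) = 2756 × 2.54 / (76.2×10⁹ × 3.367×10^-4) = 2.729×10^-4 rad.

0.273 mrad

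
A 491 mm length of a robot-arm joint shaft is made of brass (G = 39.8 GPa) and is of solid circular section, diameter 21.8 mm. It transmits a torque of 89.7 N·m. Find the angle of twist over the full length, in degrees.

2.86°

J = πd⁴/32 = π(0.0218)⁴/32 = 2.217×10^-8 m⁴.
θ = T·L/(G·J) = 89.70 × 0.491 / (39.8×10⁹ × 2.217×10^-8) = 0.04991 rad.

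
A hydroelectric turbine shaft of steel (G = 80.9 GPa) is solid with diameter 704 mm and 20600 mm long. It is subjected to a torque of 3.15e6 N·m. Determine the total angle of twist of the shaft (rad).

0.0333 rad

J = πd⁴/32 = π(0.704)⁴/32 = 0.02412 m⁴.
θ = T·L/(G·J) = 3.150e6 × 20.6 / (80.9×10⁹ × 0.02412) = 0.03326 rad.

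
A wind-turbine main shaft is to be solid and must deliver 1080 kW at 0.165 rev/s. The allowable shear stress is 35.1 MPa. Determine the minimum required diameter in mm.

533 mm

ω = 2π·0.165 = 1.037 rad/s, so T = P/ω = 1080×10³ / 1.037 = 1.042e6 N·m.
For a solid shaft τ_max = 16T/(πd³), so d = (16T/(π τ_allow))^(1/3) = (16·1.042e6/(π·3.51×10^7))^(1/3) = 0.5327 m.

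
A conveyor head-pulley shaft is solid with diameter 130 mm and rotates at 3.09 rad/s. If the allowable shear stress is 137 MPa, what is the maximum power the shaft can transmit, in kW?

J = πd⁴/32 = π(0.130)⁴/32 = 2.804×10^-5 m⁴.
T_max = τ_allow·J/r = 1.37×10^8 × 2.804×10^-5 / 0.0650 = 59100 N·m.
ω = 3.09 rad/s, so P_max = T_max·ω = 1.826×10^5 W.

183 kW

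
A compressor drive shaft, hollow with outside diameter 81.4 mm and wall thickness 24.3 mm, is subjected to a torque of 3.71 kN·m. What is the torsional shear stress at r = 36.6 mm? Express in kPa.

J = π(d_o⁴ − d_i⁴)/32 = π(0.0814⁴ − 0.0328⁴)/32 = 4.197×10^-6 m⁴.
Shear stress varies linearly with radius: τ = T·r/J = 3710 × 0.0366 / 4.197×10^-6 = 3.236×10^7 Pa.

32400 kPa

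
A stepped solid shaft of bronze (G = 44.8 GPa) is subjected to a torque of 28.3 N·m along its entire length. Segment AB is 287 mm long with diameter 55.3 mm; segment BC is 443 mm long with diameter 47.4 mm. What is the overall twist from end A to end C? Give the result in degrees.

0.0437°

J_AB = π(0.0553)⁴/32 = 9.18×10^-7 m⁴; J_BC = π(0.0474)⁴/32 = 4.96×10^-7 m⁴.
θ = (T/G)·Σ L_i/J_i = (28.30/44.8×10⁹)·(0.287/9.18×10^-7 + 0.443/4.96×10^-7) = 7.621×10^-4 rad.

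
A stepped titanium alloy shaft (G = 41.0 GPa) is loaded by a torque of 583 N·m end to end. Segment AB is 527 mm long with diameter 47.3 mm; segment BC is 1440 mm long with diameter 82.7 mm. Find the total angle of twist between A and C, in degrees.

1.13°

J_AB = π(0.0473)⁴/32 = 4.91×10^-7 m⁴; J_BC = π(0.0827)⁴/32 = 4.59×10^-6 m⁴.
θ = (T/G)·Σ L_i/J_i = (583.0/41.0×10⁹)·(0.527/4.91×10^-7 + 1.44/4.59×10^-6) = 0.01971 rad.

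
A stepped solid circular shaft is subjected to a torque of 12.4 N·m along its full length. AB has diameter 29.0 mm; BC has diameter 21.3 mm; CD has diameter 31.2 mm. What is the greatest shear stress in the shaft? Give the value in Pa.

Under the same torque, τ_max = 16T/(πd³) is largest where d is smallest — segment BC (d = 21.3 mm).
τ_max = 16·12.40/(π·(0.0213)³) = 6.535×10^6 Pa.

6.54e6 Pa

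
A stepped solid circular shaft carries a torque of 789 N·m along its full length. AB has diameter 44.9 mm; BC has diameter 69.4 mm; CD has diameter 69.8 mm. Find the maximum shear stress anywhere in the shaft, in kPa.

44400 kPa

Under the same torque, τ_max = 16T/(πd³) is largest where d is smallest — segment AB (d = 44.9 mm).
τ_max = 16·789.0/(π·(0.0449)³) = 4.439×10^7 Pa.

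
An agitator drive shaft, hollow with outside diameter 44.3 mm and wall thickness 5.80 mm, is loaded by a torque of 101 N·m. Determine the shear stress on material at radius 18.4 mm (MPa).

6.99 MPa

J = π(d_o⁴ − d_i⁴)/32 = π(0.0443⁴ − 0.0327⁴)/32 = 2.659×10^-7 m⁴.
Shear stress varies linearly with radius: τ = T·r/J = 101.0 × 0.0184 / 2.659×10^-7 = 6.990×10^6 Pa.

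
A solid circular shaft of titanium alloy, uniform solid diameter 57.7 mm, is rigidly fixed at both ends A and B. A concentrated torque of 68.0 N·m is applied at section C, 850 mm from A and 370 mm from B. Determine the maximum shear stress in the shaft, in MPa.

With uniform GJ and both ends fixed, compatibility θ_AC = θ_CB gives T_A·a = T_B·b, together with T_A + T_B = T₀.
T_A = T₀·b/(a+b) = 68.00·370/1220 = 20.62 N·m; T_B = 47.38 N·m.
τ in each portion: τ_AC = 5.47×10^5 Pa, τ_CB = 1.26×10^6 Pa; maximum is in CB.
τ_max = T_CB·r/J = 47.38·0.0289/1.09×10^-6 = 1.256×10^6 Pa.

1.26 MPa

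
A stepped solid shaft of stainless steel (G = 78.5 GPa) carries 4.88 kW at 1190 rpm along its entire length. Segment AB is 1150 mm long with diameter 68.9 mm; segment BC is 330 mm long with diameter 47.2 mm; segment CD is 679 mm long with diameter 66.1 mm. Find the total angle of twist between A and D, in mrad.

ω = 2π·1190/60 = 124.6 rad/s, so T = P/ω = 4.88×10³ / 124.6 = 39.16 N·m.
J_AB = π(0.0689)⁴/32 = 2.21×10^-6 m⁴; J_BC = π(0.0472)⁴/32 = 4.87×10^-7 m⁴; J_CD = π(0.0661)⁴/32 = 1.87×10^-6 m⁴.
θ = (T/G)·Σ L_i/J_i = (39.16/78.5×10⁹)·(1.15/2.21×10^-6 + 0.330/4.87×10^-7 + 0.679/1.87×10^-6) = 7.779×10^-4 rad.

0.778 mrad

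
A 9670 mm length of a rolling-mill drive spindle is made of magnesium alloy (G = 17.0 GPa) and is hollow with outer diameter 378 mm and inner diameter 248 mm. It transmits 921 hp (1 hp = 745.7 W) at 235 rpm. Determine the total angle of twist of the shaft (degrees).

0.557°

ω = 2π·235/60 = 24.61 rad/s, so T = P/ω = 921×745.7 / 24.61 = 27910 N·m.
J = π(d_o⁴ − d_i⁴)/32 = π(0.378⁴ − 0.248⁴)/32 = 1.633×10^-3 m⁴.
θ = T·L/(G·J) = 27910 × 9.67 / (17.0×10⁹ × 1.633×10^-3) = 9.721×10^-3 rad.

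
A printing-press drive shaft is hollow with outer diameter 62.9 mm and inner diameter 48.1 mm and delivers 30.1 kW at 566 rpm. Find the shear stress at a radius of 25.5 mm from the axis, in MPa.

ω = 2π·566/60 = 59.27 rad/s, so T = P/ω = 30.1×10³ / 59.27 = 507.8 N·m.
J = π(d_o⁴ − d_i⁴)/32 = π(0.0629⁴ − 0.0481⁴)/32 = 1.011×10^-6 m⁴.
Shear stress varies linearly with radius: τ = T·r/J = 507.8 × 0.0255 / 1.011×10^-6 = 1.281×10^7 Pa.

12.8 MPa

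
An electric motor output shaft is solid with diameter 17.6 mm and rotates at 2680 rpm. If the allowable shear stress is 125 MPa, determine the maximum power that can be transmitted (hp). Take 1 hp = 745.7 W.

50.4 hp

J = πd⁴/32 = π(0.0176)⁴/32 = 9.420×10^-9 m⁴.
T_max = τ_allow·J/r = 1.25×10^8 × 9.420×10^-9 / 0.00880 = 133.8 N·m.
ω = 2π·2680/60 = 280.6 rad/s, so P_max = T_max·ω = 3.755×10^4 W.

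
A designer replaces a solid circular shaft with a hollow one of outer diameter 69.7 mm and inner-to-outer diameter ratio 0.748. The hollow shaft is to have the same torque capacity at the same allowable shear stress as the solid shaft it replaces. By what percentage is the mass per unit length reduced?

43.4 %

Equal τ_max and T ⇒ the solid shaft needs d_s³ = d_o³(1−k⁴), so d_s = 69.7·(1−0.748⁴)^(1/3) = 61.50 mm.
Area ratio A_h/A_s = d_o²(1−k²)/d_s² = (1−k²)/(1−k⁴)^(2/3) = 0.5658.
Mass saving = 1 − 0.5658 = 43.4 %.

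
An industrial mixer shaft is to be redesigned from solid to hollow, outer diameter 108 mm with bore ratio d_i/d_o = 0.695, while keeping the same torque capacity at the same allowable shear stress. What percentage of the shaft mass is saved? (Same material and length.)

38.3 %

Equal τ_max and T ⇒ the solid shaft needs d_s³ = d_o³(1−k⁴), so d_s = 108·(1−0.695⁴)^(1/3) = 98.85 mm.
Area ratio A_h/A_s = d_o²(1−k²)/d_s² = (1−k²)/(1−k⁴)^(2/3) = 0.6172.
Mass saving = 1 − 0.6172 = 38.3 %.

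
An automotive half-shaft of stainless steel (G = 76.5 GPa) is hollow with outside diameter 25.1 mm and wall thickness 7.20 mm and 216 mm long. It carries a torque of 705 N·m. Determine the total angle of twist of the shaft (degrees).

J = π(d_o⁴ − d_i⁴)/32 = π(0.0251⁴ − 0.0107⁴)/32 = 3.768×10^-8 m⁴.
θ = T·L/(G·J) = 705.0 × 0.216 / (76.5×10⁹ × 3.768×10^-8) = 0.05283 rad.

3.03°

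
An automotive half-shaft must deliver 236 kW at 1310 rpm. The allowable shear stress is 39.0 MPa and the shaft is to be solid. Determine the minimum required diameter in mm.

ω = 2π·1310/60 = 137.2 rad/s, so T = P/ω = 236×10³ / 137.2 = 1720 N·m.
For a solid shaft τ_max = 16T/(πd³), so d = (16T/(π τ_allow))^(1/3) = (16·1720/(π·3.90×10^7))^(1/3) = 0.06079 m.

60.8 mm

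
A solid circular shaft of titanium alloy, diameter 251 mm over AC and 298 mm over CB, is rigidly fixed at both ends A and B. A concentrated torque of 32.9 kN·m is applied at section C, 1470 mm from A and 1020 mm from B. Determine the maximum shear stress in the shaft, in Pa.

Compatibility: T_A·a/J_AC = T_B·b/J_CB with T_A + T_B = T₀.
J_AC = 3.90×10^-4 m⁴, J_CB = 7.74×10^-4 m⁴, so T_A = T₀·(J_AC/a)/((J_AC/a)+(J_CB/b)) = 8516 N·m, T_B = 24380 N·m.
τ in each portion: τ_AC = 2.74×10^6 Pa, τ_CB = 4.69×10^6 Pa; maximum is in CB.
τ_max = T_CB·r/J = 24380·0.149/7.74×10^-4 = 4.693×10^6 Pa.

4.69e6 Pa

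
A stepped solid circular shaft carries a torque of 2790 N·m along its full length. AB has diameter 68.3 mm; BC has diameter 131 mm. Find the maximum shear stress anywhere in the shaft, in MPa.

44.6 MPa

Under the same torque, τ_max = 16T/(πd³) is largest where d is smallest — segment AB (d = 68.3 mm).
τ_max = 16·2790/(π·(0.0683)³) = 4.460×10^7 Pa.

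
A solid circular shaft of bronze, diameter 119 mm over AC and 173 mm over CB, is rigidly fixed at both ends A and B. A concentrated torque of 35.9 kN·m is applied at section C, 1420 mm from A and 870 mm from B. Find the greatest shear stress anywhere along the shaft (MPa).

Compatibility: T_A·a/J_AC = T_B·b/J_CB with T_A + T_B = T₀.
J_AC = 1.97×10^-5 m⁴, J_CB = 8.79×10^-5 m⁴, so T_A = T₀·(J_AC/a)/((J_AC/a)+(J_CB/b)) = 4330 N·m, T_B = 31570 N·m.
τ in each portion: τ_AC = 1.31×10^7 Pa, τ_CB = 3.11×10^7 Pa; maximum is in CB.
τ_max = T_CB·r/J = 31570·0.0865/8.79×10^-5 = 3.105×10^7 Pa.

31.1 MPa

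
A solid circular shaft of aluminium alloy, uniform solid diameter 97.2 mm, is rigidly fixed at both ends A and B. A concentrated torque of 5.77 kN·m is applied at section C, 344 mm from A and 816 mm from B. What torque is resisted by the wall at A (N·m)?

4060 N·m

With uniform GJ and both ends fixed, compatibility θ_AC = θ_CB gives T_A·a = T_B·b, together with T_A + T_B = T₀.
T_A = T₀·b/(a+b) = 5770·816/1160 = 4059 N·m; T_B = 1711 N·m.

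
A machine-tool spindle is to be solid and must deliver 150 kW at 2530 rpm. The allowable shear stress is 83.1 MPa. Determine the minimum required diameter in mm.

32.6 mm

ω = 2π·2530/60 = 264.9 rad/s, so T = P/ω = 150×10³ / 264.9 = 566.2 N·m.
For a solid shaft τ_max = 16T/(πd³), so d = (16T/(π τ_allow))^(1/3) = (16·566.2/(π·8.31×10^7))^(1/3) = 0.03262 m.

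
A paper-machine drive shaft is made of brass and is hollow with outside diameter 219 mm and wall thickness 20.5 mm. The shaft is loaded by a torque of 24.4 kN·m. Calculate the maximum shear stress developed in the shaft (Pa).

J = π(d_o⁴ − d_i⁴)/32 = π(0.219⁴ − 0.178⁴)/32 = 1.273×10^-4 m⁴.
τ_max = T·r/J = 24400 × 0.110 / 1.273×10^-4 = 2.099×10^7 Pa.

2.10e7 Pa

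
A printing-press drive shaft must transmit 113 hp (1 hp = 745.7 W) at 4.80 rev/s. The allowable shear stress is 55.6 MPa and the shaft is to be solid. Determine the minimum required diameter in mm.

ω = 2π·4.80 = 30.16 rad/s, so T = P/ω = 113×745.7 / 30.16 = 2794 N·m.
For a solid shaft τ_max = 16T/(πd³), so d = (16T/(π τ_allow))^(1/3) = (16·2794/(π·5.56×10^7))^(1/3) = 0.06349 m.

63.5 mm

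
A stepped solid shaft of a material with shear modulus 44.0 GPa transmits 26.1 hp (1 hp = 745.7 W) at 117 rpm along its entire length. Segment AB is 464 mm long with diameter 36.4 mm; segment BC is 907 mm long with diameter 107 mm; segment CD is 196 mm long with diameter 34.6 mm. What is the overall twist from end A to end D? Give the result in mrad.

ω = 2π·117/60 = 12.25 rad/s, so T = P/ω = 26.1×745.7 / 12.25 = 1589 N·m.
J_AB = π(0.0364)⁴/32 = 1.72×10^-7 m⁴; J_BC = π(0.107)⁴/32 = 1.29×10^-5 m⁴; J_CD = π(0.0346)⁴/32 = 1.41×10^-7 m⁴.
θ = (T/G)·Σ L_i/J_i = (1589/44.0×10⁹)·(0.464/1.72×10^-7 + 0.907/1.29×10^-5 + 0.196/1.41×10^-7) = 0.1500 rad.

150 mrad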